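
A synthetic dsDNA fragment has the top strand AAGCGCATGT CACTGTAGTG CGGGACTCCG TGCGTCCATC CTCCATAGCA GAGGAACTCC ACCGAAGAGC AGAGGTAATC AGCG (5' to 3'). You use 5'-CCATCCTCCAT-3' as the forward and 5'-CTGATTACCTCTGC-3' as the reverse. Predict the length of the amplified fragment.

47 bp

The forward primer matches the template at positions 36–46.
Reverse complement of the reverse primer: GCAGAGGTAATCAG. This occurs on the top strand at positions 69–82.
Product length = (reverse-primer end) − (forward-primer start) + 1 = 82 − 36 + 1 = 47 bp.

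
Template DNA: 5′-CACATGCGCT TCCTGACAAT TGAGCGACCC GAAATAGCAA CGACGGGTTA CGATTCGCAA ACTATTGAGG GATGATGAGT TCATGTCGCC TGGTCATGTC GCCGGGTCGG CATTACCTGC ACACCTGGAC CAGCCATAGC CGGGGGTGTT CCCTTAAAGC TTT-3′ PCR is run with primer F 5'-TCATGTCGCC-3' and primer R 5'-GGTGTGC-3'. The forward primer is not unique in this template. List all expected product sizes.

45 bp, 32 bp

The forward primer TCATGTCGCC matches the top strand at positions 81–90, 94–103.
The reverse primer's reverse complement is GCACACC, matching at positions 119–125.
Each forward site pairs with the reverse site to give a product ending at position 125: sizes 45, 32 bp.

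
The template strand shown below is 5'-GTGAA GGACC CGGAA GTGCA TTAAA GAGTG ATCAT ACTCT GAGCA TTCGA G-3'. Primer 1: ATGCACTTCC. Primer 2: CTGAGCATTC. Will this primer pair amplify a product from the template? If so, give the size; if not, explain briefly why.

No product — the primers' 3' ends point away from each other.

Primer 1 (ATGCACTTCC) has reverse complement GGAAGTGCAT, which matches the top strand at positions 12–21; primer 1 anneals to the top strand there with its 3' end pointing upstream toward position 12.
Primer 2 (CTGAGCATTC) matches the top strand directly at positions 39–48; it anneals to the bottom strand with its 3' end pointing downstream toward position 48.
The 3' ends diverge (primer 1 extends toward position 1, primer 2 toward position 51), so the primers never converge on a shared product.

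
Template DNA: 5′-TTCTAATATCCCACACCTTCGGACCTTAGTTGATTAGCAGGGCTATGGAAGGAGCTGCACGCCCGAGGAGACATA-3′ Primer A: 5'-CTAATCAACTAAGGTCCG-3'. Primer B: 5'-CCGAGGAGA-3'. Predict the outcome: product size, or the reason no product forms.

Primer A (CTAATCAACTAAGGTCCG) has reverse complement CGGACCTTAGTTGATTAG, which matches the top strand at positions 20–37; primer A anneals to the top strand there with its 3' end pointing upstream toward position 20.
Primer B (CCGAGGAGA) matches the top strand directly at positions 63–71; it anneals to the bottom strand with its 3' end pointing downstream toward position 71.
The 3' ends diverge (primer A extends toward position 1, primer B toward position 75), so the primers never converge on a shared product.

No product — the primers' 3' ends point away from each other.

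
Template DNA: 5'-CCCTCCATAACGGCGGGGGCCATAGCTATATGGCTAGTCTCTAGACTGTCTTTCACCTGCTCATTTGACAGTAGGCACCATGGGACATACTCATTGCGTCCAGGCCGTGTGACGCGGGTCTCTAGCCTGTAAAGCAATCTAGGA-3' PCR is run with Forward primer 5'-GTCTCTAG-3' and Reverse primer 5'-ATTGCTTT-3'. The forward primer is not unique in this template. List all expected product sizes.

102 bp, 21 bp

The forward primer GTCTCTAG matches the top strand at positions 37–44, 118–125.
The reverse primer's reverse complement is AAAGCAAT, matching at positions 131–138.
Each forward site pairs with the reverse site to give a product ending at position 138: sizes 102, 21 bp.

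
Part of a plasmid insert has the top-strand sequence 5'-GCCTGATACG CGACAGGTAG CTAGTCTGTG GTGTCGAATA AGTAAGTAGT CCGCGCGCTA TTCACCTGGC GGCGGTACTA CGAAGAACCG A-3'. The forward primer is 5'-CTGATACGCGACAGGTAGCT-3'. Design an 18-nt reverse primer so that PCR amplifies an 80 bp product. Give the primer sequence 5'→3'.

The forward primer binds at positions 3–22, so an 80 bp product ends at position 3 + 80 − 1 = 82.
The reverse primer anneals to the top strand over positions 65–82, i.e. to CCTGGCGGCGGTACTACG.
Its sequence written 5'→3' is the reverse complement: CGTAGTACCGCCGCCAGG.

5'-CGTAGTACCGCCGCCAGG-3'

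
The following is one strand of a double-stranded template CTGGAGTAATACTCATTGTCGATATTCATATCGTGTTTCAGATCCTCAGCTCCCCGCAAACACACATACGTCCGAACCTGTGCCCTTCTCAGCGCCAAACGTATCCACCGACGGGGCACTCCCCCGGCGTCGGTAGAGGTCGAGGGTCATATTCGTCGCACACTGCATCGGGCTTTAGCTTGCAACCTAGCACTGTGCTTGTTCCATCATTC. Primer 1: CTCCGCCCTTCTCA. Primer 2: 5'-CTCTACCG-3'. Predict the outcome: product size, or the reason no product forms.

No product — primer 1 has no binding site in the template.

Primer 1 (CTCCGCCCTTCTCA) does not match the top strand, and its reverse complement TGAGAAGGGCGGAG does not match either.
With no annealing site for primer 1, no amplification occurs.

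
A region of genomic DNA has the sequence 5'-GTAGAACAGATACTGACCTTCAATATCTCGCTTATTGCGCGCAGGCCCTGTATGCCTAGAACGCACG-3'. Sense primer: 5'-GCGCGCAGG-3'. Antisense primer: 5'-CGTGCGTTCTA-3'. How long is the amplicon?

Scanning the template, GCGCGCAGG occurs at positions 37–45; this primer anneals to the bottom strand there with its 3' end pointing downstream.
Taking the reverse complement of CGTGCGTTCTA gives TAGAACGCACG, found at positions 57–67 on the template; the primer anneals here to the top strand with its 3' end pointing upstream.
Product length = (reverse-primer end) − (forward-primer start) + 1 = 67 − 37 + 1 = 31 bp.

31 bp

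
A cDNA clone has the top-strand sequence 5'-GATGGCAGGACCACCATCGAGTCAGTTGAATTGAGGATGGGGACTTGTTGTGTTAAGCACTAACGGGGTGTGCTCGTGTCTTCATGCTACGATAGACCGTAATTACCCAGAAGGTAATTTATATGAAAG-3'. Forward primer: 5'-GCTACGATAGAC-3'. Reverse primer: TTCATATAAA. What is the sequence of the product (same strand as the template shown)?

Forward primer GCTACGATAGAC is found on the top strand at positions 86–97.
Taking the reverse complement of TTCATATAAA gives TTTATATGAA, found at positions 118–127 on the template; the primer anneals here to the top strand with its 3' end pointing upstream.
The product is the template from position 86 through 127 (42 bp).

5'-GCTACGATAGACCGTAATTACCCAGAAGGTAATTTATATGAA-3'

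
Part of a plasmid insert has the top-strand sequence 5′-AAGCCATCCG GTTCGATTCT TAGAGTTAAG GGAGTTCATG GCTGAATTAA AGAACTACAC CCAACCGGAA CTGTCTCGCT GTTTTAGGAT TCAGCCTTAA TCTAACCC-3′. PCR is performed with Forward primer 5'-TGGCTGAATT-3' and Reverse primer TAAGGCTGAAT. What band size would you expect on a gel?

Scanning the template, TGGCTGAATT occurs at positions 39–48; this primer anneals to the bottom strand there with its 3' end pointing downstream.
Reverse complement of the reverse primer: ATTCAGCCTTA. This occurs on the top strand at positions 89–99.
Amplicon spans positions 39–99: 61 bp.

61 bp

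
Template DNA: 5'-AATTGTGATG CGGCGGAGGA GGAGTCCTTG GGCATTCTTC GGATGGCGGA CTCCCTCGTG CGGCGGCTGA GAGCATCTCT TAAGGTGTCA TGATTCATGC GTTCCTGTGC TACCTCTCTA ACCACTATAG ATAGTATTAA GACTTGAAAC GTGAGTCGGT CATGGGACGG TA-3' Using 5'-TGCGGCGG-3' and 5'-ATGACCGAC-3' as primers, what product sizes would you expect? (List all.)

155 bp, 105 bp

The forward primer TGCGGCGG matches the top strand at positions 9–16, 59–66.
The reverse primer's reverse complement is GTCGGTCAT, matching at positions 155–163.
Each forward site pairs with the reverse site to give a product ending at position 163: sizes 155, 105 bp.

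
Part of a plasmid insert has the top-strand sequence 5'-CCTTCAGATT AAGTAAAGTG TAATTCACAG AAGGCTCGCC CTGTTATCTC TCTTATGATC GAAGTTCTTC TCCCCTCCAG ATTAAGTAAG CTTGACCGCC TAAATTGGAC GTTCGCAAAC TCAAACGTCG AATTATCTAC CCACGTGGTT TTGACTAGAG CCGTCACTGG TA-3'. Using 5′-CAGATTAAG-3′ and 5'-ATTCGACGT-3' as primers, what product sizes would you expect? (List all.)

129 bp, 56 bp

The forward primer CAGATTAAG matches the top strand at positions 5–13, 78–86.
The reverse primer's reverse complement is ACGTCGAAT, matching at positions 125–133.
Each forward site pairs with the reverse site to give a product ending at position 133: sizes 129, 56 bp.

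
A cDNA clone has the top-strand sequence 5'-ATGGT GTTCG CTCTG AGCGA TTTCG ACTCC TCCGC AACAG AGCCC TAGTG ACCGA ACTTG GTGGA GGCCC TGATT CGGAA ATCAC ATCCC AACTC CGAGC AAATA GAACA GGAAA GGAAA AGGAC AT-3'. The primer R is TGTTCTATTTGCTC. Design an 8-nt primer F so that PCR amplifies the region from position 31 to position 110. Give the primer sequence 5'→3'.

The reverse primer's reverse complement GAGCAAATAGAACA matches the template at positions 97–110; the product starts at position 31.
The forward primer is identical to the top strand over positions 31–38: TCCGCAAC.

5'-TCCGCAAC-3'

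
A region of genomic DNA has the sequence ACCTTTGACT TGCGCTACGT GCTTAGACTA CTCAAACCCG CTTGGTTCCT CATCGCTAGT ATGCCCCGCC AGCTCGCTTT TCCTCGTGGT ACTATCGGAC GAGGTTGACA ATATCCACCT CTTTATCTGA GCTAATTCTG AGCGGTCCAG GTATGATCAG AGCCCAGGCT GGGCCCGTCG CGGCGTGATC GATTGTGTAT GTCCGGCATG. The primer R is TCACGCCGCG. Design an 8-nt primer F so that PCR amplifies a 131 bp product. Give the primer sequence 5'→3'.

The reverse primer's reverse complement CGCGGCGTGA matches the template at positions 179–188, so the product ends at position 188.
A 131 bp product then starts at position 188 − 131 + 1 = 58.
The forward primer is identical to the top strand there: AGTATGCC.

5'-AGTATGCC-3'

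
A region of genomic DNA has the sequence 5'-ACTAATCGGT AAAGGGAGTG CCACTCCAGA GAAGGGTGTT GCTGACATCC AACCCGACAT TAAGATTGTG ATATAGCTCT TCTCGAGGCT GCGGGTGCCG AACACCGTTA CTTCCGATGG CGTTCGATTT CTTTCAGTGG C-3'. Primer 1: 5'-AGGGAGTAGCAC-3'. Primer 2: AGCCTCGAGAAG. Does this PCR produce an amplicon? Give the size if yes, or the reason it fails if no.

No product — primer 1 has no binding site in the template.

Primer 1 (AGGGAGTAGCAC) does not match the top strand, and its reverse complement GTGCTACTCCCT does not match either.
With no annealing site for primer 1, no amplification occurs.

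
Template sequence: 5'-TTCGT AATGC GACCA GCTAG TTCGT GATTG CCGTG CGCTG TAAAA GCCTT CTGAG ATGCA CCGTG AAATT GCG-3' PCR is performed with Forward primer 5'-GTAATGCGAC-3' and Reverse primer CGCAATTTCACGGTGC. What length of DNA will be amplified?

Forward primer GTAATGCGAC is found on the top strand at positions 4–13.
Taking the reverse complement of CGCAATTTCACGGTGC gives GCACCGTGAAATTGCG, found at positions 58–73 on the template; the primer anneals here to the top strand with its 3' end pointing upstream.
The product runs from position 4 to position 73, so its length is 73 − 4 + 1 = 70 bp.

70 bp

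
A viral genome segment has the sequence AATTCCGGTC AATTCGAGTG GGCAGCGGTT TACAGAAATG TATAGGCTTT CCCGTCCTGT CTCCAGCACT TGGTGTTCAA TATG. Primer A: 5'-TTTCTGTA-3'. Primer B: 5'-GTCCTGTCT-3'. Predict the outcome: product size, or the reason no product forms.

Primer A (TTTCTGTA) has reverse complement TACAGAAA, which matches the top strand at positions 31–38; primer A anneals to the top strand there with its 3' end pointing upstream toward position 31.
Primer B (GTCCTGTCT) matches the top strand directly at positions 54–62; it anneals to the bottom strand with its 3' end pointing downstream toward position 62.
The 3' ends diverge (primer A extends toward position 1, primer B toward position 84), so the primers never converge on a shared product.

No product — the primers' 3' ends point away from each other.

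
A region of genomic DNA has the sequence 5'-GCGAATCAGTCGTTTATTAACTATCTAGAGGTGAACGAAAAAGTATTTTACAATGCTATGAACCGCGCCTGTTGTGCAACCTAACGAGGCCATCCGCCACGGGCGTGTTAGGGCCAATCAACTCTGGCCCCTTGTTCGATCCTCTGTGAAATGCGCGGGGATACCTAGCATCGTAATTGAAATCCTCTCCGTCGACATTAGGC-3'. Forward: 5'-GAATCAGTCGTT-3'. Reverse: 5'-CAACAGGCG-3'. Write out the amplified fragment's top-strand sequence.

5'-GAATCAGTCGTTTATTAACTATCTAGAGGTGAACGAAAAAGTATTTTACAATGCTATGAACCGCGCCTGTTG-3'

The forward primer matches the template at positions 3–14.
Taking the reverse complement of CAACAGGCG gives CGCCTGTTG, found at positions 66–74 on the template; the primer anneals here to the top strand with its 3' end pointing upstream.
The product is the template from position 3 through 74 (72 bp).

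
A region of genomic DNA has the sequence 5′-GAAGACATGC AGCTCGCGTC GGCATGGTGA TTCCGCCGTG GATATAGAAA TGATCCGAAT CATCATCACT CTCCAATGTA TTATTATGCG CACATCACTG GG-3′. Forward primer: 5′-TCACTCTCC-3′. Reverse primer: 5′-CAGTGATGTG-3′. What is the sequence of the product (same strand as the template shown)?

Forward primer TCACTCTCC is found on the top strand at positions 66–74.
Taking the reverse complement of CAGTGATGTG gives CACATCACTG, found at positions 91–100 on the template; the primer anneals here to the top strand with its 3' end pointing upstream.
The product is the template from position 66 through 100 (35 bp).

5'-TCACTCTCCAATGTATTATTATGCGCACATCACTG-3'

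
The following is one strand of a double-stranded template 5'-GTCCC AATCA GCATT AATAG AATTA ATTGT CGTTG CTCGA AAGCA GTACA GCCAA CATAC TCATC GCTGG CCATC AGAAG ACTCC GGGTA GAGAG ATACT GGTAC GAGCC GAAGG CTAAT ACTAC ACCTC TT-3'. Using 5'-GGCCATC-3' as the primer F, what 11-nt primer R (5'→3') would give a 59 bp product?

5'-GTGTAGTATTA-3'

The forward primer binds at positions 69–75, so a 59 bp product ends at position 69 + 59 − 1 = 127.
The reverse primer anneals to the top strand over positions 117–127, i.e. to TAATACTACAC.
Its sequence written 5'→3' is the reverse complement: GTGTAGTATTA.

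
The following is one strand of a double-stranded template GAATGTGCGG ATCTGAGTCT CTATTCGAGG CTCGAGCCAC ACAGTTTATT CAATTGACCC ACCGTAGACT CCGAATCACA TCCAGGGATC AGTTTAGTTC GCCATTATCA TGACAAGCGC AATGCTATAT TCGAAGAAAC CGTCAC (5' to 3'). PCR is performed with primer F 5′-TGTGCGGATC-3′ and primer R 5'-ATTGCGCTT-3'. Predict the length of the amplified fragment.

Scanning the template, TGTGCGGATC occurs at positions 4–13; this primer anneals to the bottom strand there with its 3' end pointing downstream.
Taking the reverse complement of ATTGCGCTT gives AAGCGCAAT, found at positions 115–123 on the template; the primer anneals here to the top strand with its 3' end pointing upstream.
The product runs from position 4 to position 123, so its length is 123 − 4 + 1 = 120 bp.

120 bp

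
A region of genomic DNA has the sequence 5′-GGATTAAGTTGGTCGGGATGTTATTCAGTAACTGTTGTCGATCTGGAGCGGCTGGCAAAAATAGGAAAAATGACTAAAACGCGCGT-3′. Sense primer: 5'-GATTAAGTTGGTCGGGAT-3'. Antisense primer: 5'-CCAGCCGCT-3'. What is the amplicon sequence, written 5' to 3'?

5'-GATTAAGTTGGTCGGGATGTTATTCAGTAACTGTTGTCGATCTGGAGCGGCTGG-3'

The forward primer matches the template at positions 2–19.
Taking the reverse complement of CCAGCCGCT gives AGCGGCTGG, found at positions 47–55 on the template; the primer anneals here to the top strand with its 3' end pointing upstream.
The product is the template from position 2 through 55 (54 bp).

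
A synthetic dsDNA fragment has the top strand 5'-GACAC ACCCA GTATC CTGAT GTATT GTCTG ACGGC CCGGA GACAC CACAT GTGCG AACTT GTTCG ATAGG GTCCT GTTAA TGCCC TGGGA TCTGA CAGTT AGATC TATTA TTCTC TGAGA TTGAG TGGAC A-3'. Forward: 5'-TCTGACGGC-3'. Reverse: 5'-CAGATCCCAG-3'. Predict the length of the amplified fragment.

68 bp

Forward primer TCTGACGGC is found on the top strand at positions 27–35.
Taking the reverse complement of CAGATCCCAG gives CTGGGATCTG, found at positions 85–94 on the template; the primer anneals here to the top strand with its 3' end pointing upstream.
Amplicon spans positions 27–94: 68 bp.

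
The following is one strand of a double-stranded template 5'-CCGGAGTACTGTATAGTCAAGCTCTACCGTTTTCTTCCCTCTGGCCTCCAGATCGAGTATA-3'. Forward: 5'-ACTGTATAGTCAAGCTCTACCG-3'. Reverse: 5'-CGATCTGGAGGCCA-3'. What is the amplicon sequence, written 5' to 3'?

Scanning the template, ACTGTATAGTCAAGCTCTACCG occurs at positions 8–29; this primer anneals to the bottom strand there with its 3' end pointing downstream.
The reverse primer's reverse complement is TGGCCTCCAGATCG, which matches the template at positions 42–55.
The product is the template from position 8 through 55 (48 bp).

5'-ACTGTATAGTCAAGCTCTACCGTTTTCTTCCCTCTGGCCTCCAGATCG-3'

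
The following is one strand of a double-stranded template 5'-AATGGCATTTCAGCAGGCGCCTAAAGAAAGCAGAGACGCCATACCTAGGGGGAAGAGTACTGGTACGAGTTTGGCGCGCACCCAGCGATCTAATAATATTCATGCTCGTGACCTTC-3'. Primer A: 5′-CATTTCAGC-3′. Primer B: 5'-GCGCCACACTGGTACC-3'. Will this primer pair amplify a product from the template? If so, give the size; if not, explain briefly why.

No product — primer B has no binding site in the template.

Primer B (GCGCCACACTGGTACC) does not match the top strand, and its reverse complement GGTACCAGTGTGGCGC does not match either.
With no annealing site for primer B, no amplification occurs.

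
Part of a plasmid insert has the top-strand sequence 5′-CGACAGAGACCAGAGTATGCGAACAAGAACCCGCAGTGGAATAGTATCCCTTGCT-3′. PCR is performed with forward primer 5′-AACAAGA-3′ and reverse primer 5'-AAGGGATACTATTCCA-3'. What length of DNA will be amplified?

31 bp

The forward primer matches the template at positions 22–28.
Reverse complement of the reverse primer: TGGAATAGTATCCCTT. This occurs on the top strand at positions 37–52.
The product runs from position 22 to position 52, so its length is 52 − 22 + 1 = 31 bp.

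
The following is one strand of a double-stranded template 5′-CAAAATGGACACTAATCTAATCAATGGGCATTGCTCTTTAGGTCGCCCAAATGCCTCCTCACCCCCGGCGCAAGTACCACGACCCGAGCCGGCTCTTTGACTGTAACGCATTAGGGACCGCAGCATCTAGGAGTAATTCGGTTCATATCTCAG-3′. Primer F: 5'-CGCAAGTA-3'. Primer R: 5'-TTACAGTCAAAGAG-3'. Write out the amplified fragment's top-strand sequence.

Scanning the template, CGCAAGTA occurs at positions 69–76; this primer anneals to the bottom strand there with its 3' end pointing downstream.
The reverse primer's reverse complement is CTCTTTGACTGTAA, which matches the template at positions 93–106.
The product is the template from position 69 through 106 (38 bp).

5'-CGCAAGTACCACGACCCGAGCCGGCTCTTTGACTGTAA-3'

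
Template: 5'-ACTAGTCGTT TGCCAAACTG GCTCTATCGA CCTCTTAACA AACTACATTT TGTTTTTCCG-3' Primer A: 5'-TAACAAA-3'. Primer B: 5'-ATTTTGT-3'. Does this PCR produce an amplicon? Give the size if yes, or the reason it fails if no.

Primer A (TAACAAA) matches the top strand at positions 36–42 (3' end points downstream).
Primer B (ATTTTGT) also matches the top strand directly, at positions 47–53 — its reverse complement ACAAAAT is not present.
Both primers anneal to the bottom strand with 3' ends pointing the same way, so neither can prime synthesis back toward the other.

No product — both primers anneal to the same strand and extend in the same direction.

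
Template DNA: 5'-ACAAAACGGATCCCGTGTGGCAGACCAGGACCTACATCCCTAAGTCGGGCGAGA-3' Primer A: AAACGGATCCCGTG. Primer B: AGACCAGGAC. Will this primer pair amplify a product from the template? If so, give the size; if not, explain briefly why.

Primer A (AAACGGATCCCGTG) matches the top strand at positions 4–17 (3' end points downstream).
Primer B (AGACCAGGAC) also matches the top strand directly, at positions 22–31 — its reverse complement GTCCTGGTCT is not present.
Both primers anneal to the bottom strand with 3' ends pointing the same way, so neither can prime synthesis back toward the other.

No product — both primers anneal to the same strand and extend in the same direction.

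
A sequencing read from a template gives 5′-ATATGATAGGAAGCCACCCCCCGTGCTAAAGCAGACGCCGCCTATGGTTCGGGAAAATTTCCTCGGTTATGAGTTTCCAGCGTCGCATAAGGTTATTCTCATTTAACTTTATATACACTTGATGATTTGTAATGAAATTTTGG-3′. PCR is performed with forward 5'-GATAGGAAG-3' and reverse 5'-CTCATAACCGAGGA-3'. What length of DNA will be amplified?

Scanning the template, GATAGGAAG occurs at positions 5–13; this primer anneals to the bottom strand there with its 3' end pointing downstream.
The reverse primer's reverse complement is TCCTCGGTTATGAG, which matches the template at positions 60–73.
The product runs from position 5 to position 73, so its length is 73 − 5 + 1 = 69 bp.

69 bp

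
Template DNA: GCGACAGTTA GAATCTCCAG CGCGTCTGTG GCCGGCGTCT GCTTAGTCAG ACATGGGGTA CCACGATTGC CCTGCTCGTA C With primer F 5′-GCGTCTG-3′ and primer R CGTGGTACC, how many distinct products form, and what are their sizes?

The forward primer GCGTCTG matches the top strand at positions 22–28, 35–41.
The reverse primer's reverse complement is GGTACCACG, matching at positions 57–65.
Each forward site pairs with the reverse site to give a product ending at position 65: sizes 44, 31 bp.

Two products: 44 bp, 31 bp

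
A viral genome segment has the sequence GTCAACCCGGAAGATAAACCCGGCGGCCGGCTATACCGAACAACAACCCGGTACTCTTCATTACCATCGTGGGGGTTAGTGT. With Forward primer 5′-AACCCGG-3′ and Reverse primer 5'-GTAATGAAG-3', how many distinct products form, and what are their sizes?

Three products: 61 bp, 48 bp, 20 bp

The forward primer AACCCGG matches the top strand at positions 4–10, 17–23, 45–51.
The reverse primer's reverse complement is CTTCATTAC, matching at positions 56–64.
Each forward site pairs with the reverse site to give a product ending at position 64: sizes 61, 48, 20 bp.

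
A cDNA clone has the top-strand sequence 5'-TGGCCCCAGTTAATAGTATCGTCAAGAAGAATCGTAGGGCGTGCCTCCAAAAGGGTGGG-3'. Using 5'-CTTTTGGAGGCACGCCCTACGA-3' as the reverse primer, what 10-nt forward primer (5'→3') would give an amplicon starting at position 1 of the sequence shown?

The reverse primer's reverse complement TCGTAGGGCGTGCCTCCAAAAG matches the template at positions 32–53; the product starts at position 1.
The forward primer is identical to the top strand over positions 1–10: TGGCCCCAGT.

5'-TGGCCCCAGT-3'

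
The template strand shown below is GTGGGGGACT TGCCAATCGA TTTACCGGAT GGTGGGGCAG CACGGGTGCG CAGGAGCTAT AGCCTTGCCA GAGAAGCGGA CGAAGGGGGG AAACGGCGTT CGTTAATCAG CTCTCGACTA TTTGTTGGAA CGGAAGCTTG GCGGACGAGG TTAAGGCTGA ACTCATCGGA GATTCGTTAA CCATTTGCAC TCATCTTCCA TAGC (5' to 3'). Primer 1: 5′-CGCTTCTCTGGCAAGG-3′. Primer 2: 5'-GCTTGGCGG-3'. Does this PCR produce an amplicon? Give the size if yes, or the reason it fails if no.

Primer 1 (CGCTTCTCTGGCAAGG) has reverse complement CCTTGCCAGAGAAGCG, which matches the top strand at positions 63–78; primer 1 anneals to the top strand there with its 3' end pointing upstream toward position 63.
Primer 2 (GCTTGGCGG) matches the top strand directly at positions 136–144; it anneals to the bottom strand with its 3' end pointing downstream toward position 144.
The 3' ends diverge (primer 1 extends toward position 1, primer 2 toward position 204), so the primers never converge on a shared product.

No product — the primers' 3' ends point away from each other.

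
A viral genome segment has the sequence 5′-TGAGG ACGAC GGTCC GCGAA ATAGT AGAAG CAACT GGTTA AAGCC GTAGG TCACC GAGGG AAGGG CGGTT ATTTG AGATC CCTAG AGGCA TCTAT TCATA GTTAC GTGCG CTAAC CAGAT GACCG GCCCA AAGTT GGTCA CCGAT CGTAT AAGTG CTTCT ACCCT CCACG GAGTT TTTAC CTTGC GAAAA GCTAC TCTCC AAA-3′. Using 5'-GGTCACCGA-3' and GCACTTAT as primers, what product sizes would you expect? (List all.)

108 bp, 21 bp

The forward primer GGTCACCGA matches the top strand at positions 49–57, 136–144.
The reverse primer's reverse complement is ATAAGTGC, matching at positions 149–156.
Each forward site pairs with the reverse site to give a product ending at position 156: sizes 108, 21 bp.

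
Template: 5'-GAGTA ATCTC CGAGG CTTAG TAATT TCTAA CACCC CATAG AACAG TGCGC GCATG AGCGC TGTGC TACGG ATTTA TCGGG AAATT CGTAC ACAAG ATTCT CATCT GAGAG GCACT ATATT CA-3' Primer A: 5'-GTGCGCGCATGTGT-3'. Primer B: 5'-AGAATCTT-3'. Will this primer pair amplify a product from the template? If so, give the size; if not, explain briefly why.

Primer A (GTGCGCGCATGTGT) does not match the top strand, and its reverse complement ACACATGCGCGCAC does not match either.
With no annealing site for primer A, no amplification occurs.

No product — primer A has no binding site in the template.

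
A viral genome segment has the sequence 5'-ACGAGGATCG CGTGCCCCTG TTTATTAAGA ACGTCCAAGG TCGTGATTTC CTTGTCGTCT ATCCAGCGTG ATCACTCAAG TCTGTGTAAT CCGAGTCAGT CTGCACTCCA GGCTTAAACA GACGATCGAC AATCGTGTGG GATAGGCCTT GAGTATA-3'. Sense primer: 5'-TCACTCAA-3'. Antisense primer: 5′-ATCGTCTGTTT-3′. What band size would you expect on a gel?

55 bp

Scanning the template, TCACTCAA occurs at positions 72–79; this primer anneals to the bottom strand there with its 3' end pointing downstream.
The reverse primer's reverse complement is AAACAGACGAT, which matches the template at positions 116–126.
The product runs from position 72 to position 126, so its length is 126 − 72 + 1 = 55 bp.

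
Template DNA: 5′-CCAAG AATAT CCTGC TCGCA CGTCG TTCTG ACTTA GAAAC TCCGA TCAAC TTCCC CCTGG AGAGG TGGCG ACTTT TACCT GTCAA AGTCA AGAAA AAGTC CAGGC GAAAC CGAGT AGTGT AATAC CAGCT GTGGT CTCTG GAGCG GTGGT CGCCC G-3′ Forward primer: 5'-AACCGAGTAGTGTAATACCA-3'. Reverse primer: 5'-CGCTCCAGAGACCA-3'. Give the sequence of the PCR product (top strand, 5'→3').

Forward primer AACCGAGTAGTGTAATACCA is found on the top strand at positions 108–127.
Reverse complement of the reverse primer: TGGTCTCTGGAGCG. This occurs on the top strand at positions 132–145.
The product is the template from position 108 through 145 (38 bp).

5'-AACCGAGTAGTGTAATACCAGCTGTGGTCTCTGGAGCG-3'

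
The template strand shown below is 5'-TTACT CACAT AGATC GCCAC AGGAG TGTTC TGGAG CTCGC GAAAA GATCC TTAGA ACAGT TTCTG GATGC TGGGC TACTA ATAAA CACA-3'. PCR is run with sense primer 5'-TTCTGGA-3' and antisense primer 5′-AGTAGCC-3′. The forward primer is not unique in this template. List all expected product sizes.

52 bp, 19 bp

The forward primer TTCTGGA matches the top strand at positions 28–34, 61–67.
The reverse primer's reverse complement is GGCTACT, matching at positions 73–79.
Each forward site pairs with the reverse site to give a product ending at position 79: sizes 52, 19 bp.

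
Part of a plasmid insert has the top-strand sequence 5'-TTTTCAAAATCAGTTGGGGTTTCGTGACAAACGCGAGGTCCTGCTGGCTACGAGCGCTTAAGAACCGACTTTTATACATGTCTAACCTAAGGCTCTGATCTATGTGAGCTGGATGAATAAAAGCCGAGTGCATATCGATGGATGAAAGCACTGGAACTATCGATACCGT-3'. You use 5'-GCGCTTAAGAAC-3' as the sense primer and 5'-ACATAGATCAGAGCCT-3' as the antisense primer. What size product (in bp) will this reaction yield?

The forward primer matches the template at positions 54–65.
The reverse primer's reverse complement is AGGCTCTGATCTATGT, which matches the template at positions 90–105.
Amplicon spans positions 54–105: 52 bp.

52 bp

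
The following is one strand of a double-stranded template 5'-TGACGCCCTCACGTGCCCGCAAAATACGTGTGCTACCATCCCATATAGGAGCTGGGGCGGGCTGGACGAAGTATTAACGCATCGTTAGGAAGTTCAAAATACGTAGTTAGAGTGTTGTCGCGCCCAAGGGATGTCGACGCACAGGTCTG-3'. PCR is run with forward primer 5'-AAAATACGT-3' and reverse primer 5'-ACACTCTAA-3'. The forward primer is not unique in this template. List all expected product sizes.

The forward primer AAAATACGT matches the top strand at positions 21–29, 96–104.
The reverse primer's reverse complement is TTAGAGTGT, matching at positions 107–115.
Each forward site pairs with the reverse site to give a product ending at position 115: sizes 95, 20 bp.

95 bp, 20 bp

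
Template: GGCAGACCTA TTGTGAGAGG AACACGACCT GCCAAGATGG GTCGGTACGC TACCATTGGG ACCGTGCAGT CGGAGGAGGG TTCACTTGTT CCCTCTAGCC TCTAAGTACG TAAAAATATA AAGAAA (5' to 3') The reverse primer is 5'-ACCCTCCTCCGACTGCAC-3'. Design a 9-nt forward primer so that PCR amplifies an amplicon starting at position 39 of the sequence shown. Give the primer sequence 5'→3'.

The reverse primer's reverse complement GTGCAGTCGGAGGAGGGT matches the template at positions 64–81; the product starts at position 39.
The forward primer is identical to the top strand over positions 39–47: GGGTCGGTA.

5'-GGGTCGGTA-3'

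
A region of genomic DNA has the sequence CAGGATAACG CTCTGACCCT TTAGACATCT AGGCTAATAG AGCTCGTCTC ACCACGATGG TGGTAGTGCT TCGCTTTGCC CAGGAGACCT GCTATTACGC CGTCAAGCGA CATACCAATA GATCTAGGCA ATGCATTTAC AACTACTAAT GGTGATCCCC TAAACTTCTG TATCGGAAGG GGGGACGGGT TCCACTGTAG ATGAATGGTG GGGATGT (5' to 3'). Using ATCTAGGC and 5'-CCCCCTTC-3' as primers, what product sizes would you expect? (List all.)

157 bp, 62 bp

The forward primer ATCTAGGC matches the top strand at positions 27–34, 122–129.
The reverse primer's reverse complement is GAAGGGGG, matching at positions 176–183.
Each forward site pairs with the reverse site to give a product ending at position 183: sizes 157, 62 bp.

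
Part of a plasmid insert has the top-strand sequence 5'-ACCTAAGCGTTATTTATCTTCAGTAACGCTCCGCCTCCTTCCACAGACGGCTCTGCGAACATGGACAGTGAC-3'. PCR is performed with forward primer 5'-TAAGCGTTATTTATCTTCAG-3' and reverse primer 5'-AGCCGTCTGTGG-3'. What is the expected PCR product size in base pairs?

The forward primer matches the template at positions 4–23.
Reverse complement of the reverse primer: CCACAGACGGCT. This occurs on the top strand at positions 41–52.
Amplicon spans positions 4–52: 49 bp.

49 bp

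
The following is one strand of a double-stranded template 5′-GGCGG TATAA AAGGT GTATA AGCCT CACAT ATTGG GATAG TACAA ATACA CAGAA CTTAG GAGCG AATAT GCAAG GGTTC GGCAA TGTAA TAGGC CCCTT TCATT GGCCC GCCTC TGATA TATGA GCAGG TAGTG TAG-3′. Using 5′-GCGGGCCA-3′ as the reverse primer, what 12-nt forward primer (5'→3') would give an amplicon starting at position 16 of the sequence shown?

5'-GTATAAGCCTCA-3'

The reverse primer's reverse complement TGGCCCGC matches the template at positions 105–112; the product starts at position 16.
The forward primer is identical to the top strand over positions 16–27: GTATAAGCCTCA.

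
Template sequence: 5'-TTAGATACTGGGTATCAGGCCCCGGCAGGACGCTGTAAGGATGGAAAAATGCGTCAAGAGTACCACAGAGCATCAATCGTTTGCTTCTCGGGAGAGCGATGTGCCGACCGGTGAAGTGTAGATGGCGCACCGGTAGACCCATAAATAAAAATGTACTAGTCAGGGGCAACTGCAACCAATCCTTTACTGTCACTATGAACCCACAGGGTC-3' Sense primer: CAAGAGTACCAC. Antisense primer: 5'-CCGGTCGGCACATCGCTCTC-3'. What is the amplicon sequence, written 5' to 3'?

Scanning the template, CAAGAGTACCAC occurs at positions 55–66; this primer anneals to the bottom strand there with its 3' end pointing downstream.
The reverse primer's reverse complement is GAGAGCGATGTGCCGACCGG, which matches the template at positions 92–111.
The product is the template from position 55 through 111 (57 bp).

5'-CAAGAGTACCACAGAGCATCAATCGTTTGCTTCTCGGGAGAGCGATGTGCCGACCGG-3'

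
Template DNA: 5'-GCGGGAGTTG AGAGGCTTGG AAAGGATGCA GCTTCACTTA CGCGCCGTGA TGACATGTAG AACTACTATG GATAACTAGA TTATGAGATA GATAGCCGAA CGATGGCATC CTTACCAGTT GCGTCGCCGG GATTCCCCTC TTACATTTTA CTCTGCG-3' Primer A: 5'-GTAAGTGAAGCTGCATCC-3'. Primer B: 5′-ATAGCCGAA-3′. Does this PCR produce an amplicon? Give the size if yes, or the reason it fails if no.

Primer A (GTAAGTGAAGCTGCATCC) has reverse complement GGATGCAGCTTCACTTAC, which matches the top strand at positions 24–41; primer A anneals to the top strand there with its 3' end pointing upstream toward position 24.
Primer B (ATAGCCGAA) matches the top strand directly at positions 92–100; it anneals to the bottom strand with its 3' end pointing downstream toward position 100.
The 3' ends diverge (primer A extends toward position 1, primer B toward position 157), so the primers never converge on a shared product.

No product — the primers' 3' ends point away from each other.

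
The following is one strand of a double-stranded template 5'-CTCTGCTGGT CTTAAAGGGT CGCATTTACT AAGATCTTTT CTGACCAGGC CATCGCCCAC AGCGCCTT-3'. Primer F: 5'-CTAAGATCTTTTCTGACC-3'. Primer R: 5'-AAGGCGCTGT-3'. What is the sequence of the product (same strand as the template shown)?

Scanning the template, CTAAGATCTTTTCTGACC occurs at positions 29–46; this primer anneals to the bottom strand there with its 3' end pointing downstream.
The reverse primer's reverse complement is ACAGCGCCTT, which matches the template at positions 59–68.
The product is the template from position 29 through 68 (40 bp).

5'-CTAAGATCTTTTCTGACCAGGCCATCGCCCACAGCGCCTT-3'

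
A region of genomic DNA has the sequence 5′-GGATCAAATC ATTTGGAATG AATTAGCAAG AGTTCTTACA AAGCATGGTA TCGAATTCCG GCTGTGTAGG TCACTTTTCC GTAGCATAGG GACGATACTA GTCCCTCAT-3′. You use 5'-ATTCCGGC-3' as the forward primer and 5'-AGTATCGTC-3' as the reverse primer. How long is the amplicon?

The forward primer matches the template at positions 55–62.
The reverse primer's reverse complement is GACGATACT, which matches the template at positions 91–99.
The product runs from position 55 to position 99, so its length is 99 − 55 + 1 = 45 bp.

45 bp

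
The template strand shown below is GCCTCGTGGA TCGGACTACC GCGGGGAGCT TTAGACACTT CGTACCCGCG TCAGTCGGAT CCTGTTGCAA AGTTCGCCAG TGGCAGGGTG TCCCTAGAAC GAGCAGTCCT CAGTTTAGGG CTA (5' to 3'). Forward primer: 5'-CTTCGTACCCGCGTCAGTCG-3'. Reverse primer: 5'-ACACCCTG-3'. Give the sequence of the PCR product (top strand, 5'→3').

The forward primer matches the template at positions 38–57.
Reverse complement of the reverse primer: CAGGGTGT. This occurs on the top strand at positions 84–91.
The product is the template from position 38 through 91 (54 bp).

5'-CTTCGTACCCGCGTCAGTCGGATCCTGTTGCAAAGTTCGCCAGTGGCAGGGTGT-3'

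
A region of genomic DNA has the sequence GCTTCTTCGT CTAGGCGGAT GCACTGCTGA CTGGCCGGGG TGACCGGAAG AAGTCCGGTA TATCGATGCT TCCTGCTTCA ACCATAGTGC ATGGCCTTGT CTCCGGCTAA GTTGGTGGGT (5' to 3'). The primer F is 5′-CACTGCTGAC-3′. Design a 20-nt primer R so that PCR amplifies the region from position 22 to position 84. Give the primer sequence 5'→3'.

5'-TGGTTGAAGCAGGAAGCATC-3'

The product's 3' end on the top strand is position 84.
The reverse primer anneals to the top strand over positions 65–84, i.e. to GATGCTTCCTGCTTCAACCA.
Its sequence written 5'→3' is the reverse complement: TGGTTGAAGCAGGAAGCATC.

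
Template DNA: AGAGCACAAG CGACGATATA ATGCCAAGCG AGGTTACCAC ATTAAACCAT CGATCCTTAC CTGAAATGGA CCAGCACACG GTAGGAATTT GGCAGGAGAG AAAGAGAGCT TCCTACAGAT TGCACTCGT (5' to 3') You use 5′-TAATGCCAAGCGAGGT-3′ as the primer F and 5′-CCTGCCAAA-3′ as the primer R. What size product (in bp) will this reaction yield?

The forward primer matches the template at positions 19–34.
Reverse complement of the reverse primer: TTTGGCAGG. This occurs on the top strand at positions 88–96.
Amplicon spans positions 19–96: 78 bp.

78 bp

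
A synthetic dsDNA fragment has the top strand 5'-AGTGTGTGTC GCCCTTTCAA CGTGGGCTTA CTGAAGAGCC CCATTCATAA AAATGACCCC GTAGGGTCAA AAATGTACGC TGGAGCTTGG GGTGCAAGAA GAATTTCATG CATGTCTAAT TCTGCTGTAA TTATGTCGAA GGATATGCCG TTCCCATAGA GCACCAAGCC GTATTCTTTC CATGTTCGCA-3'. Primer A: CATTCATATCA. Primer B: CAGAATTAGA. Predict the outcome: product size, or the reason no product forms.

Primer A (CATTCATATCA) does not match the top strand, and its reverse complement TGATATGAATG does not match either.
With no annealing site for primer A, no amplification occurs.

No product — primer A has no binding site in the template.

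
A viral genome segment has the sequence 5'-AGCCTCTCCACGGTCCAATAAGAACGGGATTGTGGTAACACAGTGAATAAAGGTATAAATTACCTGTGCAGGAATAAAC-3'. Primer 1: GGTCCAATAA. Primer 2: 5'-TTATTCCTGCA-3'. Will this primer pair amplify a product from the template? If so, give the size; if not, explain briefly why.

Primer 1 (GGTCCAATAA) matches the top strand at positions 12–21; it acts as a forward primer.
Primer 2's reverse complement is TGCAGGAATAA, matching the top strand at positions 67–77; it acts as a reverse primer.
The 3' ends face each other across positions 12–77, giving a 66 bp product.

Yes — a 66 bp product.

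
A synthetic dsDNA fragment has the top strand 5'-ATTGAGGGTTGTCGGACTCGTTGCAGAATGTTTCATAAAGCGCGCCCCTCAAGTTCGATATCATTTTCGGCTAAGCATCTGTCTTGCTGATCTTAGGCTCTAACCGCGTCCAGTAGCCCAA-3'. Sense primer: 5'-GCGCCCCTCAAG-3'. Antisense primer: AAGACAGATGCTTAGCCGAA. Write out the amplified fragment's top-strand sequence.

Scanning the template, GCGCCCCTCAAG occurs at positions 42–53; this primer anneals to the bottom strand there with its 3' end pointing downstream.
Taking the reverse complement of AAGACAGATGCTTAGCCGAA gives TTCGGCTAAGCATCTGTCTT, found at positions 66–85 on the template; the primer anneals here to the top strand with its 3' end pointing upstream.
The product is the template from position 42 through 85 (44 bp).

5'-GCGCCCCTCAAGTTCGATATCATTTTCGGCTAAGCATCTGTCTT-3'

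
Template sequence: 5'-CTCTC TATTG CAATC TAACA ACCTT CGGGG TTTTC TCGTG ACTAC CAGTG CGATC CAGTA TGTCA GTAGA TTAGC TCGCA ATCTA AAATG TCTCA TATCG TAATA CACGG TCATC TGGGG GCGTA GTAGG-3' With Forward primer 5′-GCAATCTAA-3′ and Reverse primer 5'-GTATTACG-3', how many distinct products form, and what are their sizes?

Two products: 97 bp, 29 bp

The forward primer GCAATCTAA matches the top strand at positions 10–18, 78–86.
The reverse primer's reverse complement is CGTAATAC, matching at positions 99–106.
Each forward site pairs with the reverse site to give a product ending at position 106: sizes 97, 29 bp.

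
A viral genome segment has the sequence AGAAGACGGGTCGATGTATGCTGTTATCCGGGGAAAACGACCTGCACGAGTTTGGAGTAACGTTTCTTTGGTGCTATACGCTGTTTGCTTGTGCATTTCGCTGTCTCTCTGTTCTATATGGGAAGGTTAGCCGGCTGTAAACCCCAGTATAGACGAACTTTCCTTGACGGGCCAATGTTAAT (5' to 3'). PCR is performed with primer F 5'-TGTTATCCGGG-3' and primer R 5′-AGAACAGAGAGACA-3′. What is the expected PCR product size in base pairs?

Scanning the template, TGTTATCCGGG occurs at positions 22–32; this primer anneals to the bottom strand there with its 3' end pointing downstream.
The reverse primer's reverse complement is TGTCTCTCTGTTCT, which matches the template at positions 102–115.
Amplicon spans positions 22–115: 94 bp.

94 bp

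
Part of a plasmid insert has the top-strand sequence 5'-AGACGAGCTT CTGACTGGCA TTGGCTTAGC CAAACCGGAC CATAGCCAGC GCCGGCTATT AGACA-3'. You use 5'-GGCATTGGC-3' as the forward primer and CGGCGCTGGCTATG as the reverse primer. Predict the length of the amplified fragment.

38 bp

Scanning the template, GGCATTGGC occurs at positions 17–25; this primer anneals to the bottom strand there with its 3' end pointing downstream.
The reverse primer's reverse complement is CATAGCCAGCGCCG, which matches the template at positions 41–54.
Amplicon spans positions 17–54: 38 bp.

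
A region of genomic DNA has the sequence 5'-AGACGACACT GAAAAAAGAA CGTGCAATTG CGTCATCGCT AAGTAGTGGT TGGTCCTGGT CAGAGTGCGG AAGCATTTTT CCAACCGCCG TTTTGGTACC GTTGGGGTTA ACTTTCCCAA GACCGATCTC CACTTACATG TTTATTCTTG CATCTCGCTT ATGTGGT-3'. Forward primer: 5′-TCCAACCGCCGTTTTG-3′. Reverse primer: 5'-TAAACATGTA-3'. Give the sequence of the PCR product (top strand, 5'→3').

5'-TCCAACCGCCGTTTTGGTACCGTTGGGGTTAACTTTCCCAAGACCGATCTCCACTTACATGTTTA-3'

Scanning the template, TCCAACCGCCGTTTTG occurs at positions 80–95; this primer anneals to the bottom strand there with its 3' end pointing downstream.
The reverse primer's reverse complement is TACATGTTTA, which matches the template at positions 135–144.
The product is the template from position 80 through 144 (65 bp).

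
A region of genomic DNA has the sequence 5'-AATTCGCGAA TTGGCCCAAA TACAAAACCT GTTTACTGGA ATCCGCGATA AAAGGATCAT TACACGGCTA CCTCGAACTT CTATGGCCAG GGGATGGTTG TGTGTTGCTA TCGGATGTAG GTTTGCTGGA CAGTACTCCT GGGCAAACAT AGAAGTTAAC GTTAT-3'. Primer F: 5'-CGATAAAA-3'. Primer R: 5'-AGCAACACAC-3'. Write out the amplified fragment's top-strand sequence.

5'-CGATAAAAGGATCATTACACGGCTACCTCGAACTTCTATGGCCAGGGGATGGTTGTGTGTTGCT-3'

The forward primer matches the template at positions 46–53.
The reverse primer's reverse complement is GTGTGTTGCT, which matches the template at positions 100–109.
The product is the template from position 46 through 109 (64 bp).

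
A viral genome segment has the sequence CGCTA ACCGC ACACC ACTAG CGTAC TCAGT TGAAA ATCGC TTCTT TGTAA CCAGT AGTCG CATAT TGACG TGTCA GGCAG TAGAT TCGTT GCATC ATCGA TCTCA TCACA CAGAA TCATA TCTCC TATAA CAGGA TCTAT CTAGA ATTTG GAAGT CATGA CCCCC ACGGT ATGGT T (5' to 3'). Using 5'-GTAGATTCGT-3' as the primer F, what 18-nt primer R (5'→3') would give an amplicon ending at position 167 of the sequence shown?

The forward primer binds at positions 80–89; the product's 3' end on the top strand is position 167.
The reverse primer anneals to the top strand over positions 150–167, i.e. to GGAAGTCATGACCCCCAC.
Its sequence written 5'→3' is the reverse complement: GTGGGGGTCATGACTTCC.

5'-GTGGGGGTCATGACTTCC-3'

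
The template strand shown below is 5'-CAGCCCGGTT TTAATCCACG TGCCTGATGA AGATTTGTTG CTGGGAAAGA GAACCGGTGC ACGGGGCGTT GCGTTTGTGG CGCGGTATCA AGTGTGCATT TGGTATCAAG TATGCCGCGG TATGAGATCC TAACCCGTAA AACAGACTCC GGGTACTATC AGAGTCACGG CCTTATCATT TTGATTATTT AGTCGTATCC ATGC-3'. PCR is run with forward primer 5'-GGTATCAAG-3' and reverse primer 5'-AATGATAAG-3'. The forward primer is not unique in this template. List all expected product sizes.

97 bp, 79 bp

The forward primer GGTATCAAG matches the top strand at positions 84–92, 102–110.
The reverse primer's reverse complement is CTTATCATT, matching at positions 172–180.
Each forward site pairs with the reverse site to give a product ending at position 180: sizes 97, 79 bp.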